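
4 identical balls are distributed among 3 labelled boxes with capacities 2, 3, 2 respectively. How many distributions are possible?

By stars and bars, unrestricted non-negative solutions to x_1+…+x_3 = 4 number C(4+2,2) = 15.
Subtract solutions that violate a single cap (substitute x_i' = x_i − (cap_i+1)): x_1 ≥ 3 gives C(3,2) = 3; x_2 ≥ 4 gives C(2,2) = 1; x_3 ≥ 3 gives C(3,2) = 3. Together 7.
No two caps can be exceeded simultaneously, so the pair terms are all 0.
By inclusion–exclusion the count is 15 − 7 + 0 = 8.

8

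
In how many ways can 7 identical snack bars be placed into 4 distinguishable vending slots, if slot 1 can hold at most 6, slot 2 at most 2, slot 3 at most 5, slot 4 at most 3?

61

Without the upper bounds there are C(10,3) = 120 ways to split 7 among 4 vending slots.
Subtract solutions that violate a single cap (substitute x_i' = x_i − (cap_i+1)): x_1 ≥ 7 gives C(3,3) = 1; x_2 ≥ 3 gives C(7,3) = 35; x_3 ≥ 6 gives C(4,3) = 4; x_4 ≥ 4 gives C(6,3) = 20. Together 60.
Add back pairs where two caps are both exceeded: 0 + 0 + 0 + 0 + 1 + 0 = 1.
By inclusion–exclusion the count is 120 − 60 + 1 = 61.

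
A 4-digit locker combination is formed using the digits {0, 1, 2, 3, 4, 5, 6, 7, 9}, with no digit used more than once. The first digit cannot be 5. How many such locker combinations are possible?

2688

The first digit has 9−1 = 8 choices (anything except 5).
The remaining 3 digits are filled from the other 8 symbols without repetition: 8 × 7 × 6 = 336.
Total: 8 × 336 = 2688.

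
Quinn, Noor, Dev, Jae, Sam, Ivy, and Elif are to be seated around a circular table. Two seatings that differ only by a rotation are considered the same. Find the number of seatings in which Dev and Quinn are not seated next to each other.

480

All circular seatings of 7 people number (6)! = 720.
Those with Dev next to Quinn: fuse the pair into one unit and seat 6 units around a circle — 2·(5)! = 240.
Subtracting, 720 − 240 = 480.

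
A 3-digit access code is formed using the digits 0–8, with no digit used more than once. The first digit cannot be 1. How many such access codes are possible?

448

The first digit has 9−1 = 8 choices (anything except 1).
The remaining 2 digits are filled from the other 8 symbols without repetition: 8 × 7 = 56.
Total: 8 × 56 = 448.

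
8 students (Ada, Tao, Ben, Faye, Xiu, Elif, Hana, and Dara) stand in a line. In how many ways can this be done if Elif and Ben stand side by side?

Treat {Elif, Ben} as a single unit. There are 7 units to order, and the pair itself can be ordered 2 ways.
That gives 2 × 7! = 2 × 5040 = 10080.

10080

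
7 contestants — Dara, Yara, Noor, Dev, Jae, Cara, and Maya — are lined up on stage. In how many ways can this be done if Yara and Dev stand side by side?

1440

Glue Yara and Dev into one block (2 internal orders), leaving 6 units to arrange in a row.
That gives 2 × 6! = 2 × 720 = 1440.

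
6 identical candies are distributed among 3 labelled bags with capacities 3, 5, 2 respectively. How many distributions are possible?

Ignoring the caps, the number of non-negative solutions to x_1+…+x_3 = 6 is C(8,2) = 28.
Subtract solutions that violate a single cap (substitute x_i' = x_i − (cap_i+1)): x_1 ≥ 4 gives C(4,2) = 6; x_2 ≥ 6 gives C(2,2) = 1; x_3 ≥ 3 gives C(5,2) = 10. Together 17.
No two caps can be exceeded simultaneously, so the pair terms are all 0.
By inclusion–exclusion the count is 28 − 17 + 0 = 11.

11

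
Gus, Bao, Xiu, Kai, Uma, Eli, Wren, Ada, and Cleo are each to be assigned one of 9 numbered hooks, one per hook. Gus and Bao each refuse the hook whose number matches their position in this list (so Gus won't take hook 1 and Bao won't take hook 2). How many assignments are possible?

Let Aᵢ (for i ∈ {1, 2}) be the placements that put person i in their forbidden hook. Any j of these fix j positions, leaving (9−j)! ways to fill the rest, and there are C(2,j) ways to pick which j.
By inclusion–exclusion, the number of valid placements is Σ_{j=0}^{2} (−1)^j C(2,j)·(9−j)!.
Computing: 362880 − 80640 + 5040 = 287280.

287280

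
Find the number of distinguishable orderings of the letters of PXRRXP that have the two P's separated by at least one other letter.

60

Total arrangements of PXRRXP: 6!/(2!·2!·2!) = 90.
Arrangements with the P's together: treat PP as one letter, giving (5)!/(2!·2!) = 30.
Subtracting, 90 − 30 = 60 arrangements keep the P's apart.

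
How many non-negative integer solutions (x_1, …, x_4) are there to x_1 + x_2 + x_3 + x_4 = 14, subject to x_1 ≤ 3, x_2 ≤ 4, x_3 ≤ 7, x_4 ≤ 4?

Ignoring the caps, the number of non-negative solutions to x_1+…+x_4 = 14 is C(17,3) = 680.
Subtract solutions that violate a single cap (substitute x_i' = x_i − (cap_i+1)): x_1 ≥ 4 gives C(13,3) = 286; x_2 ≥ 5 gives C(12,3) = 220; x_3 ≥ 8 gives C(9,3) = 84; x_4 ≥ 5 gives C(12,3) = 220. Together 810.
Add back pairs where two caps are both exceeded: 56 + 10 + 56 + 4 + 35 + 4 = 165.
Subtract triples: 0 + 1 + 0 + 0 = 1.
By inclusion–exclusion the count is 680 − 810 + 165 − 1 = 34.

34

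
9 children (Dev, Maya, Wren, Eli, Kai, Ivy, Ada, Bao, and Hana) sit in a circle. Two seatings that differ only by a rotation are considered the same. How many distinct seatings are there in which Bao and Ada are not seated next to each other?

30240

Without the restriction there are (8)! = 40320 seatings.
Those with Bao next to Ada: fuse the pair into one unit and seat 8 units around a circle — 2·(7)! = 10080.
Subtracting, 40320 − 10080 = 30240.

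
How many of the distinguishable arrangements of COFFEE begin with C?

30

With the first slot taken by C, it remains to arrange the other 5 letters (OFFEE).
Those 5 letters have E appearing twice and F appearing twice, giving (5)!/(2!·2!) = 30.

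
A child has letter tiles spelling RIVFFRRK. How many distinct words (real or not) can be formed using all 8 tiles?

RIVFFRRK has 8 letters with F appearing twice and R appearing 3 times.
So there are 8! / (3!·2!) = 3360 distinguishable arrangements.

3360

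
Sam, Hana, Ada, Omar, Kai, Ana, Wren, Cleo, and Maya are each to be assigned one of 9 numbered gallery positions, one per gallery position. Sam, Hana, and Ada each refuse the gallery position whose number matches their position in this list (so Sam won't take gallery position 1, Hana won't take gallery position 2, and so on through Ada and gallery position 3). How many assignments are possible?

Let Aᵢ (for i ∈ {1, 2, 3}) be the placements that put person i in their forbidden gallery position. Any j of these fix j positions, leaving (9−j)! ways to fill the rest, and there are C(3,j) ways to pick which j.
By inclusion–exclusion, the number of valid placements is Σ_{j=0}^{3} (−1)^j C(3,j)·(9−j)!.
Computing: 362880 − 120960 + 15120 − 720 = 256320.

256320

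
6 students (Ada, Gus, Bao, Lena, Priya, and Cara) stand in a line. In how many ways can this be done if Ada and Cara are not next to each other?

480

There are 6! = 720 arrangements in all. If Ada and Cara are adjacent, merging them into one block gives 2·(5)! = 240 arrangements.
So 720 − 240 = 480 arrangements keep them apart.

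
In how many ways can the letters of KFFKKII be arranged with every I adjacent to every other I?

60

Treat the 2 copies of I as a single block. The multiset to arrange is then {II, F, F, K, K, K}, 6 items in all.
That gives (6)!/(3!·2!) = 60 arrangements.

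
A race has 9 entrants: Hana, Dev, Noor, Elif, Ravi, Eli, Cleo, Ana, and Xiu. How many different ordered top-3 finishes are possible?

504

This is an ordered selection of 3 from 9: P(9,3).
That gives 9 × 8 × 7 = 504.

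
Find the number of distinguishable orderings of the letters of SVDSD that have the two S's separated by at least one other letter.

Total arrangements of SVDSD: 5!/(2!·2!) = 30.
Arrangements with the S's together: treat SS as one letter, giving (4)!/(2!) = 12.
Subtracting, 30 − 12 = 18 arrangements keep the S's apart.

18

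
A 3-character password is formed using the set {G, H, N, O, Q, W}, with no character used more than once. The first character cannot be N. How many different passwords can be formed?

The first character has 6−1 = 5 choices (anything except N).
The remaining 2 characters are filled from the other 5 symbols without repetition: 5 × 4 = 20.
Total: 5 × 20 = 100.

100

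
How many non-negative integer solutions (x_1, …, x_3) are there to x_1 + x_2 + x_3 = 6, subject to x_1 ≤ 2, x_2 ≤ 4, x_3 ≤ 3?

9

Without the upper bounds there are C(8,2) = 28 ways to split 6 among 3 variables.
Subtract solutions that violate a single cap (substitute x_i' = x_i − (cap_i+1)): x_1 ≥ 3 gives C(5,2) = 10; x_2 ≥ 5 gives C(3,2) = 3; x_3 ≥ 4 gives C(4,2) = 6. Together 19.
No two caps can be exceeded simultaneously, so the pair terms are all 0.
By inclusion–exclusion the count is 28 − 19 + 0 = 9.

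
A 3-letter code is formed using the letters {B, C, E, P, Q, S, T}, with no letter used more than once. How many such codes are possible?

Choose and order 3 of the 7 symbols: the first letter has 7 options, the next 6, then 5.
That product is 7 × 6 × 5 = 210.

210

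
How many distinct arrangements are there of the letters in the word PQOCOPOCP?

5040

Letter multiplicities in PQOCOPOCP: C×2, O×3, P×3, Q×1.
Dividing 9! = 362880 by 3!·3!·2! = 72 for the repeated letters gives 5040.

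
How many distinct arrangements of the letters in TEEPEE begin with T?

Fix T in the first position and arrange the remaining 5 letters.
Those 5 letters have E appearing 4 times, giving (5)!/(4!) = 5.

5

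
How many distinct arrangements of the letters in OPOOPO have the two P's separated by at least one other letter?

10

There are 6!/(4!·2!) = 15 arrangements of OPOOPO in total.
If the two P's are adjacent, glue them into one block, leaving 5 items to arrange: (5)!/(4!) = 5 ways.
Subtracting, 15 − 5 = 10 arrangements keep the P's apart.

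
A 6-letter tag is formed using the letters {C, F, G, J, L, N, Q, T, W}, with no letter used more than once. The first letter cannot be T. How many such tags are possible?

53760

The first letter has 9−1 = 8 choices (anything except T).
The remaining 5 letters are filled from the other 8 symbols without repetition: 8 × 7 × 6 × 5 × 4 = 6720.
Total: 8 × 6720 = 53760.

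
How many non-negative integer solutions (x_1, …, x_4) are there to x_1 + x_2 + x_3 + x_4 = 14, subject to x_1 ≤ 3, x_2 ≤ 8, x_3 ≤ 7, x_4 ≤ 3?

By stars and bars, unrestricted non-negative solutions to x_1+…+x_4 = 14 number C(14+3,3) = 680.
Subtract solutions that violate a single cap (substitute x_i' = x_i − (cap_i+1)): x_1 ≥ 4 gives C(13,3) = 286; x_2 ≥ 9 gives C(8,3) = 56; x_3 ≥ 8 gives C(9,3) = 84; x_4 ≥ 4 gives C(13,3) = 286. Together 712.
Add back pairs where two caps are both exceeded: 4 + 10 + 84 + 0 + 4 + 10 = 112.
By inclusion–exclusion the count is 680 − 712 + 112 = 80.

80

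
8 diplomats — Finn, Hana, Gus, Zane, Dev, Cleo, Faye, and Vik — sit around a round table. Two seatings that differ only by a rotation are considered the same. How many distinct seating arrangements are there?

Around a circle, 8 distinct people have 8!/8 = (7)! = 5040 rotationally distinct seatings.

5040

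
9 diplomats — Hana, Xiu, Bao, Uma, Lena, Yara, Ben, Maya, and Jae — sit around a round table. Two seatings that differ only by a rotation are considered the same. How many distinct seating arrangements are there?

Around a circle, 9 distinct people have 9!/9 = (8)! = 40320 rotationally distinct seatings.

40320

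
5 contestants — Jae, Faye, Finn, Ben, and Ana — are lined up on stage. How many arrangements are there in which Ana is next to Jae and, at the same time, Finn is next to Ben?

Treat {Ana,Jae} as one block (2 orders) and {Finn,Ben} as another (2 orders).
That leaves 3 units to arrange: 2 × 2 × 3! = 4 × 6 = 24.

24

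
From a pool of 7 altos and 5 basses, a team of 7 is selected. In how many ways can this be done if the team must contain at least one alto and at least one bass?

791

Total 7-person selections from all 12: C(12,7) = 792.
Subtract selections that omit an entire group: no altos → C(5,7) = 0; no basses → C(7,7) = 1.
Both groups omitted at once is impossible, so 792 − 1 = 791.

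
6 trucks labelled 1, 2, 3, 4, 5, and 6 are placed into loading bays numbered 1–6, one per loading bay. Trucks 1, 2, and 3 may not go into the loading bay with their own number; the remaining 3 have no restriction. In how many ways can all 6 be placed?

Let Aᵢ (for i ∈ {1, 2, 3}) be the placements that put truck i in its forbidden loading bay. Any j of these fix j positions, leaving (6−j)! ways to fill the rest, and there are C(3,j) ways to pick which j.
By inclusion–exclusion, the number of valid placements is Σ_{j=0}^{3} (−1)^j C(3,j)·(6−j)!.
Computing: 720 − 360 + 72 − 6 = 426.

426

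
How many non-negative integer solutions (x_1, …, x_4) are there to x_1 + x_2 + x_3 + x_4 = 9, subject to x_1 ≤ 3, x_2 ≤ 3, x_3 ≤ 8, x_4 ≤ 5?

91

Without the upper bounds there are C(12,3) = 220 ways to split 9 among 4 variables.
Subtract solutions that violate a single cap (substitute x_i' = x_i − (cap_i+1)): x_1 ≥ 4 gives C(8,3) = 56; x_2 ≥ 4 gives C(8,3) = 56; x_3 ≥ 9 gives C(3,3) = 1; x_4 ≥ 6 gives C(6,3) = 20. Together 133.
Add back pairs where two caps are both exceeded: 4 + 0 + 0 + 0 + 0 + 0 = 4.
By inclusion–exclusion the count is 220 − 133 + 4 = 91.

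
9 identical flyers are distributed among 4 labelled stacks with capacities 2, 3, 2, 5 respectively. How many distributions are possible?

18

By stars and bars, unrestricted non-negative solutions to x_1+…+x_4 = 9 number C(9+3,3) = 220.
Subtract solutions that violate a single cap (substitute x_i' = x_i − (cap_i+1)): x_1 ≥ 3 gives C(9,3) = 84; x_2 ≥ 4 gives C(8,3) = 56; x_3 ≥ 3 gives C(9,3) = 84; x_4 ≥ 6 gives C(6,3) = 20. Together 244.
Add back pairs where two caps are both exceeded: 10 + 20 + 1 + 10 + 0 + 1 = 42.
By inclusion–exclusion the count is 220 − 244 + 42 = 18.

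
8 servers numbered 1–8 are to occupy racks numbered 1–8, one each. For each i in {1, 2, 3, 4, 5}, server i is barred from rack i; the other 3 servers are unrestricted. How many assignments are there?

Let Aᵢ (for 1 ≤ i ≤ 5) be the placements that put server i in its forbidden rack. Any j of these fix j positions, leaving (8−j)! ways to fill the rest, and there are C(5,j) ways to pick which j.
By inclusion–exclusion, the number of valid placements is Σ_{j=0}^{5} (−1)^j C(5,j)·(8−j)!.
Computing: 40320 − 25200 + 7200 − 1200 + 120 − 6 = 21234.

21234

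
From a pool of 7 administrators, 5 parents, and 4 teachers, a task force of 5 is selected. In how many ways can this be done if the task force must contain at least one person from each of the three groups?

Total 5-person selections from all 16: C(16,5) = 4368.
Subtract selections that omit an entire group: no administrators → C(9,5) = 126; no parents → C(11,5) = 462; no teachers → C(12,5) = 792.
Add back selections omitting two groups (i.e. drawn from a single group): C(7,5) + C(5,5) + C(4,5) = 22.
By inclusion–exclusion: 4368 − 1380 + 22 = 3010.

3010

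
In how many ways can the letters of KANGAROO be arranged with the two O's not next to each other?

7560

There are 8!/(2!·2!) = 10080 arrangements of KANGAROO in total.
Arrangements with the O's together: treat OO as one letter, giving (7)!/(2!) = 2520.
Subtracting, 10080 − 2520 = 7560 arrangements keep the O's apart.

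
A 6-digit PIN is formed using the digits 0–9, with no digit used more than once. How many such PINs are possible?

Choose and order 6 of the 10 symbols: the first digit has 10 options, the next 9, and so on down to 5.
That product is 10 × 9 × 8 × 7 × 6 × 5 = 151200.

151200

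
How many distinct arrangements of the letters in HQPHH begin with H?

12

Fix H in the first position and arrange the remaining 4 letters.
Those 4 letters have H appearing twice, giving (4)!/(2!) = 12.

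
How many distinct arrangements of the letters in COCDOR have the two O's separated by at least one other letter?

There are 6!/(2!·2!) = 180 arrangements of COCDOR in total.
Arrangements with the O's together: treat OO as one letter, giving (5)!/(2!) = 60.
Hence 180 − 60 = 120.

120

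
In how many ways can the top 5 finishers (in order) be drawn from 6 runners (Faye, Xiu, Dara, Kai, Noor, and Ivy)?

720

There are 6 choices for 1st place, 5 for 2nd, and so on down to 2 for position 5.
That gives 6 × 5 × 4 × 3 × 2 = 720.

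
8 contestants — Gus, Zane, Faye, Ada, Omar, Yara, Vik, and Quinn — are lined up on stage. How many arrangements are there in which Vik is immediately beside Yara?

Place the 6 others and the Vik-Yara pair as 7 objects in a line; the pair has 2 internal arrangements.
So the count is 2·(7)! = 10080.

10080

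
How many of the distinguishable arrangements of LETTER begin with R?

Fix R in the first position and arrange the remaining 5 letters.
Those 5 letters have E appearing twice and T appearing twice, giving (5)!/(2!·2!) = 30.

30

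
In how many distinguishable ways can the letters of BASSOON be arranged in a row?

1260

Letter multiplicities in BASSOON: A×1, B×1, N×1, O×2, S×2.
So there are 7! / (2!·2!) = 1260 distinguishable arrangements.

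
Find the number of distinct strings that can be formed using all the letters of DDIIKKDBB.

7560

DDIIKKDBB has 9 letters with B appearing twice, D appearing 3 times, I appearing twice, and K appearing twice.
Dividing 9! = 362880 by 3!·2!·2!·2! = 48 for the repeated letters gives 7560.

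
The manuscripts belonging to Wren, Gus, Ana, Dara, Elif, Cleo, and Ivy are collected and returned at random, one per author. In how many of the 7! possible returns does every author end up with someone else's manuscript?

Let Aᵢ be the assignments in which author i gets their own manuscript. We want the size of the complement of A₁∪…∪A_7.
By inclusion–exclusion this is Σ_{j=0}^{7} (−1)^j C(7,j)·(7−j)!.
Computing: 5040 − 5040 + 2520 − 840 + 210 − 42 + 7 − 1 = 1854.

1854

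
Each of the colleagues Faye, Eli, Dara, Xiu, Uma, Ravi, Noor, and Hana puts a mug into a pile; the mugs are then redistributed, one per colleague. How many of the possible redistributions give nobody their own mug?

This is the derangement count D_8: permutations of 8 items with no fixed point.
By inclusion–exclusion this is Σ_{j=0}^{8} (−1)^j C(8,j)·(8−j)!.
Computing: 40320 − 40320 + 20160 − 6720 + 1680 − 336 + 56 − 8 + 1 = 14833.

14833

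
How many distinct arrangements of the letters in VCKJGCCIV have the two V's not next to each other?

Total arrangements of VCKJGCCIV: 9!/(3!·2!) = 30240.
If the two V's are adjacent, glue them into one block, leaving 8 items to arrange: (8)!/(3!) = 6720 ways.
Hence 30240 − 6720 = 23520.

23520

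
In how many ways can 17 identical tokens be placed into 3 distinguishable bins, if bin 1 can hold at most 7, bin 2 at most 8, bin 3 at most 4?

By stars and bars, unrestricted non-negative solutions to x_1+…+x_3 = 17 number C(17+2,2) = 171.
Subtract solutions that violate a single cap (substitute x_i' = x_i − (cap_i+1)): x_1 ≥ 8 gives C(11,2) = 55; x_2 ≥ 9 gives C(10,2) = 45; x_3 ≥ 5 gives C(14,2) = 91. Together 191.
Add back pairs where two caps are both exceeded: 1 + 15 + 10 = 26.
By inclusion–exclusion the count is 171 − 191 + 26 = 6.

6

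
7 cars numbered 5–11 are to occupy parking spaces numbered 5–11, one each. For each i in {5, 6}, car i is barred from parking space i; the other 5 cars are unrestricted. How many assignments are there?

Let Aᵢ (for i ∈ {5, 6}) be the placements that put car i in its forbidden parking space. Any j of these fix j positions, leaving (7−j)! ways to fill the rest, and there are C(2,j) ways to pick which j.
By inclusion–exclusion, the number of valid placements is Σ_{j=0}^{2} (−1)^j C(2,j)·(7−j)!.
Computing: 5040 − 1440 + 120 = 3720.

3720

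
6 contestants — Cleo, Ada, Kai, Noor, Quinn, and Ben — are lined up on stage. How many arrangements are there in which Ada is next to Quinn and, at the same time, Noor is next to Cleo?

96

Treat {Ada,Quinn} as one block (2 orders) and {Noor,Cleo} as another (2 orders).
That leaves 4 units to arrange: 2 × 2 × 4! = 4 × 24 = 96.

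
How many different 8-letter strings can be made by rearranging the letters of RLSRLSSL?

560

Letter multiplicities in RLSRLSSL: L×3, R×2, S×3.
Dividing 8! = 40320 by 3!·3!·2! = 72 for the repeated letters gives 560.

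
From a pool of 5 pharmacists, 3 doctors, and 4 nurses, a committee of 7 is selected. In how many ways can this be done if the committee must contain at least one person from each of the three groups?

747

With no constraint there are C(12,7) = 792 possible selections.
Subtract selections that omit an entire group: no pharmacists → C(7,7) = 1; no doctors → C(9,7) = 36; no nurses → C(8,7) = 8.
Add back selections omitting two groups (i.e. drawn from a single group): C(5,7) + C(3,7) + C(4,7) = 0.
By inclusion–exclusion: 792 − 45 + 0 = 747.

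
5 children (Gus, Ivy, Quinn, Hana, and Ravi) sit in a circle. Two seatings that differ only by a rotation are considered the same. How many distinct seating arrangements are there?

24

Seat Gus anywhere (absorbing the rotational symmetry), then permute the other 4: (4)! = 24.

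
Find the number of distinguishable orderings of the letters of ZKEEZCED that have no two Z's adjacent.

Total arrangements of ZKEEZCED: 8!/(3!·2!) = 3360.
Arrangements with the Z's together: treat ZZ as one letter, giving (7)!/(3!) = 840.
Subtracting, 3360 − 840 = 2520 arrangements keep the Z's apart.

2520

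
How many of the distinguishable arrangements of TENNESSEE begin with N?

840

Fix N in the first position and arrange the remaining 8 letters.
Those 8 letters have E appearing 4 times and S appearing twice, giving (8)!/(4!·2!) = 840.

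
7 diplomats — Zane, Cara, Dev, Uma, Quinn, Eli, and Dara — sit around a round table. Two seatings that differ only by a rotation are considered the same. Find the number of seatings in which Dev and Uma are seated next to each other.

240

Glue Dev and Uma into a block (2 internal orders). Seating 6 units around a circle gives (5)! arrangements.
So 2 × (5)! = 2 × 120 = 240.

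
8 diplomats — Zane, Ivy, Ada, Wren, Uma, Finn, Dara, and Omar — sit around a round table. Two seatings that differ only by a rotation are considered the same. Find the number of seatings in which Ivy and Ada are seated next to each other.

1440

Glue Ivy and Ada into a block (2 internal orders). Seating 7 units around a circle gives (6)! arrangements.
So 2 × (6)! = 2 × 720 = 1440.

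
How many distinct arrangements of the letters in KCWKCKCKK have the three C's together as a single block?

42

Treat the 3 copies of C as a single block. The multiset to arrange is then {CCC, K, K, K, K, K, W}, 7 items in all.
That gives (7)!/(5!) = 42 arrangements.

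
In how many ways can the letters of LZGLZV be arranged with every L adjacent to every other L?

Treat the 2 copies of L as a single block. The multiset to arrange is then {LL, G, V, Z, Z}, 5 items in all.
That gives (5)!/(2!) = 60 arrangements.

60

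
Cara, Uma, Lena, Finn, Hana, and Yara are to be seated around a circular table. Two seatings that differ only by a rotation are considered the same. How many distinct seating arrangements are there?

120

Around a circle, 6 distinct people have 6!/6 = (5)! = 120 rotationally distinct seatings.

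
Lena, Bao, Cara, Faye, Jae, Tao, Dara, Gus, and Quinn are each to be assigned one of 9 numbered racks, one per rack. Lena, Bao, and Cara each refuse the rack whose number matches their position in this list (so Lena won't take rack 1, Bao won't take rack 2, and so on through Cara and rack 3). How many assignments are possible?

256320

Let Aᵢ (for i ∈ {1, 2, 3}) be the placements that put person i in their forbidden rack. Any j of these fix j positions, leaving (9−j)! ways to fill the rest, and there are C(3,j) ways to pick which j.
By inclusion–exclusion, the number of valid placements is Σ_{j=0}^{3} (−1)^j C(3,j)·(9−j)!.
Computing: 362880 − 120960 + 15120 − 720 = 256320.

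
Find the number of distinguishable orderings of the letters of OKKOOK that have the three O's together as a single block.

4

Treat the 3 copies of O as a single block. The multiset to arrange is then {OOO, K, K, K}, 4 items in all.
That gives (4)!/(3!) = 4 arrangements.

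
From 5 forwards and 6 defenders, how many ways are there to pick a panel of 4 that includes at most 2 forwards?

Split by how many forwards are chosen (0 through 2).
Sum: C(5,0)·C(6,4) + C(5,1)·C(6,3) + C(5,2)·C(6,2) = 15 + 100 + 150 = 265.

265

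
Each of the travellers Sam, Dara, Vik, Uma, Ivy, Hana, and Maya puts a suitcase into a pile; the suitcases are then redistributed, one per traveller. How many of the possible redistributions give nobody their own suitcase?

Let Aᵢ be the assignments in which traveller i gets their own suitcase. We want the size of the complement of A₁∪…∪A_7.
By inclusion–exclusion this is Σ_{j=0}^{7} (−1)^j C(7,j)·(7−j)!.
Computing: 5040 − 5040 + 2520 − 840 + 210 − 42 + 7 − 1 = 1854.

1854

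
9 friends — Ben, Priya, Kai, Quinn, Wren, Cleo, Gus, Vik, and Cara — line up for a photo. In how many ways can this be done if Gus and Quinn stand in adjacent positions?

80640

Glue Gus and Quinn into one block (2 internal orders), leaving 8 units to arrange in a row.
So the count is 2·(8)! = 80640.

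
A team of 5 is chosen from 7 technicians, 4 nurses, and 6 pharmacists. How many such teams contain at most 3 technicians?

5817

Split by how many technicians are chosen (0 through 3).
Sum: C(7,0)·C(10,5) + C(7,1)·C(10,4) + C(7,2)·C(10,3) + C(7,3)·C(10,2) = 252 + 1470 + 2520 + 1575 = 5817.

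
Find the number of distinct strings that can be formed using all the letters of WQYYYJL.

840

The 7 letters of WQYYYJL have repeats: Y appearing 3 times.
So there are 7! / (3!) = 840 distinguishable arrangements.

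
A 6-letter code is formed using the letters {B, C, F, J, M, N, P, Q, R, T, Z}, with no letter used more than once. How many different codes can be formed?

332640

Choose and order 6 of the 11 symbols: the first letter has 11 options, the next 10, and so on down to 6.
That product is 11 × 10 × 9 × 8 × 7 × 6 = 332640.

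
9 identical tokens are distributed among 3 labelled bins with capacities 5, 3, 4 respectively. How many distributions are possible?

10

By stars and bars, unrestricted non-negative solutions to x_1+…+x_3 = 9 number C(9+2,2) = 55.
Subtract solutions that violate a single cap (substitute x_i' = x_i − (cap_i+1)): x_1 ≥ 6 gives C(5,2) = 10; x_2 ≥ 4 gives C(7,2) = 21; x_3 ≥ 5 gives C(6,2) = 15. Together 46.
Add back pairs where two caps are both exceeded: 0 + 0 + 1 = 1.
By inclusion–exclusion the count is 55 − 46 + 1 = 10.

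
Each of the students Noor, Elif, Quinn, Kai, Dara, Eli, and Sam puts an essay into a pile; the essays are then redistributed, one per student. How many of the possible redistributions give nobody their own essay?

1854

Let Aᵢ be the assignments in which student i gets their own essay. We want the size of the complement of A₁∪…∪A_7.
By inclusion–exclusion this is Σ_{j=0}^{7} (−1)^j C(7,j)·(7−j)!.
Computing: 5040 − 5040 + 2520 − 840 + 210 − 42 + 7 − 1 = 1854.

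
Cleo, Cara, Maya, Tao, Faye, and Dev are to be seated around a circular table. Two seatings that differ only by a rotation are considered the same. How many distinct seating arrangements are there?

120

Seat Cleo anywhere (absorbing the rotational symmetry), then permute the other 5: (5)! = 120.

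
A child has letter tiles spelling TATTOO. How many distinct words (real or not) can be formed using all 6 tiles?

TATTOO has 6 letters with O appearing twice and T appearing 3 times.
The number of distinct arrangements is 6!/(3!·2!) = 720/12 = 60.

60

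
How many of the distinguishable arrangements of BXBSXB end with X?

With the last slot taken by X, it remains to arrange the other 5 letters (BBSXB).
Those 5 letters have B appearing 3 times, giving (5)!/(3!) = 20.

20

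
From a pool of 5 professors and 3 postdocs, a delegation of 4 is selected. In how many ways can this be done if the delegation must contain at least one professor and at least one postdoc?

65

Unrestricted: C(8,4) = 70 ways to pick any 4 of the 8.
Selections missing a whole group: no professors → C(3,4) = 0; no postdocs → C(5,4) = 5.
Both groups omitted at once is impossible, so 70 − 5 = 65.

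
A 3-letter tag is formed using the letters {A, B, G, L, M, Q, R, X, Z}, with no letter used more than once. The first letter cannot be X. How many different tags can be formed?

448

The first letter has 9−1 = 8 choices (anything except X).
The remaining 2 letters are filled from the other 8 symbols without repetition: 8 × 7 = 56.
Total: 8 × 56 = 448.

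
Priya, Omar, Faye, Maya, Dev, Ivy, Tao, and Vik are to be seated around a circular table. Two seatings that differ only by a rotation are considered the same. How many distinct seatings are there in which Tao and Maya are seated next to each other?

1440

Treat {Tao, Maya} as one unit (2 internal orders) and seat the resulting 7 units around the table: (6)! circular arrangements.
So 2 × (6)! = 2 × 720 = 1440.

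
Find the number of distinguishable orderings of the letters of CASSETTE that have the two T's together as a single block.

1260

Treat the 2 copies of T as a single block. The multiset to arrange is then {TT, A, C, E, E, S, S}, 7 items in all.
That gives (7)!/(2!·2!) = 1260 arrangements.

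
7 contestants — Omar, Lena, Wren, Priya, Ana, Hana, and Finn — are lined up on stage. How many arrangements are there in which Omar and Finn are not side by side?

Of the 7! = 5040 arrangements, those with Omar and Finn adjacent number 2 × 6! = 1440 (treat the pair as a block with 2 internal orders).
So 5040 − 1440 = 3600 arrangements keep them apart.

3600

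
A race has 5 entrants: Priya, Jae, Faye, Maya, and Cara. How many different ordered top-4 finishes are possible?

120

This is an ordered selection of 4 from 5: P(5,4).
That gives 5 × 4 × 3 × 2 = 120.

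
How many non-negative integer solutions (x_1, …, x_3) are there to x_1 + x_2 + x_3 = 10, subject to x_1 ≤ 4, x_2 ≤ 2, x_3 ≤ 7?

Without the upper bounds there are C(12,2) = 66 ways to split 10 among 3 variables.
Subtract solutions that violate a single cap (substitute x_i' = x_i − (cap_i+1)): x_1 ≥ 5 gives C(7,2) = 21; x_2 ≥ 3 gives C(9,2) = 36; x_3 ≥ 8 gives C(4,2) = 6. Together 63.
Add back pairs where two caps are both exceeded: 6 + 0 + 0 = 6.
By inclusion–exclusion the count is 66 − 63 + 6 = 9.

9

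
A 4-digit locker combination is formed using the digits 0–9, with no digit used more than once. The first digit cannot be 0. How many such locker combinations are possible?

The first digit has 10−1 = 9 choices (anything except 0).
The remaining 3 digits are filled from the other 9 symbols without repetition: 9 × 8 × 7 = 504.
Total: 9 × 504 = 4536.

4536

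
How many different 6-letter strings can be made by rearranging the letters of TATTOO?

60

TATTOO has 6 letters with O appearing twice and T appearing 3 times.
So there are 6! / (3!·2!) = 60 distinguishable arrangements.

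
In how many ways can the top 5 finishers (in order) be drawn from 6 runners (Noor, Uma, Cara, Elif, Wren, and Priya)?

There are 6 choices for 1st place, 5 for 2nd, and so on down to 2 for position 5.
That gives 6 × 5 × 4 × 3 × 2 = 720.

720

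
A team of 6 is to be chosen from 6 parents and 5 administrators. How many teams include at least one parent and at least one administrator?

461

Total 6-person selections from all 11: C(11,6) = 462.
Selections missing a whole group: no parents → C(5,6) = 0; no administrators → C(6,6) = 1.
Both groups omitted at once is impossible, so 462 − 1 = 461.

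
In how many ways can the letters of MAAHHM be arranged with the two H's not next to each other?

60

Total arrangements of MAAHHM: 6!/(2!·2!·2!) = 90.
Arrangements with the H's together: treat HH as one letter, giving (5)!/(2!·2!) = 30.
Hence 90 − 30 = 60.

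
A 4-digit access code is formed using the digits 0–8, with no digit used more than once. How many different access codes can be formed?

With no repetition, fill the 4 digits in order: 9 choices, then 8, down to 6.
9 × 8 × 7 × 6 = 3024.

3024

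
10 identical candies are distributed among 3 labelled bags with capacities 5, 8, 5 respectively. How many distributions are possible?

33

Ignoring the caps, the number of non-negative solutions to x_1+…+x_3 = 10 is C(12,2) = 66.
Subtract solutions that violate a single cap (substitute x_i' = x_i − (cap_i+1)): x_1 ≥ 6 gives C(6,2) = 15; x_2 ≥ 9 gives C(3,2) = 3; x_3 ≥ 6 gives C(6,2) = 15. Together 33.
No two caps can be exceeded simultaneously, so the pair terms are all 0.
By inclusion–exclusion the count is 66 − 33 + 0 = 33.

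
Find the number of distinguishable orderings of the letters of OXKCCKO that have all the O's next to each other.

Treat the 2 copies of O as a single block. The multiset to arrange is then {OO, C, C, K, K, X}, 6 items in all.
That gives (6)!/(2!·2!) = 180 arrangements.

180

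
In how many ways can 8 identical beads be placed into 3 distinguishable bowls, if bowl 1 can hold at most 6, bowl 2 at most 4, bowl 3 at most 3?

By stars and bars, unrestricted non-negative solutions to x_1+…+x_3 = 8 number C(8+2,2) = 45.
Subtract solutions that violate a single cap (substitute x_i' = x_i − (cap_i+1)): x_1 ≥ 7 gives C(3,2) = 3; x_2 ≥ 5 gives C(5,2) = 10; x_3 ≥ 4 gives C(6,2) = 15. Together 28.
No two caps can be exceeded simultaneously, so the pair terms are all 0.
By inclusion–exclusion the count is 45 − 28 + 0 = 17.

17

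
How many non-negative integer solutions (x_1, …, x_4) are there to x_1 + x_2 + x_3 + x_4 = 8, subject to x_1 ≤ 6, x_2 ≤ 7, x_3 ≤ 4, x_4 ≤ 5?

By stars and bars, unrestricted non-negative solutions to x_1+…+x_4 = 8 number C(8+3,3) = 165.
Subtract solutions that violate a single cap (substitute x_i' = x_i − (cap_i+1)): x_1 ≥ 7 gives C(4,3) = 4; x_2 ≥ 8 gives C(3,3) = 1; x_3 ≥ 5 gives C(6,3) = 20; x_4 ≥ 6 gives C(5,3) = 10. Together 35.
No two caps can be exceeded simultaneously, so the pair terms are all 0.
By inclusion–exclusion the count is 165 − 35 + 0 = 130.

130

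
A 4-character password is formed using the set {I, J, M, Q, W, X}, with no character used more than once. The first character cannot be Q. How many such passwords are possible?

300

The first character has 6−1 = 5 choices (anything except Q).
The remaining 3 characters are filled from the other 5 symbols without repetition: 5 × 4 × 3 = 60.
Total: 5 × 60 = 300.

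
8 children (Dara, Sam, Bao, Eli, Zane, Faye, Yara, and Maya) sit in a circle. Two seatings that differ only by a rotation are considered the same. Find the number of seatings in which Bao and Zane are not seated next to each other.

3600

Without the restriction there are (7)! = 5040 seatings.
Seatings with Bao beside Zane: treat them as a block with 2 internal orders, giving 2 × (6)! = 1440.
Subtracting, 5040 − 1440 = 3600.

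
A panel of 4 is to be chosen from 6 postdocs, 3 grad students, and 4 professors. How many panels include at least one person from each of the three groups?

360

With no constraint there are C(13,4) = 715 possible selections.
Selections missing a whole group: no postdocs → C(7,4) = 35; no grad students → C(10,4) = 210; no professors → C(9,4) = 126.
Add back selections omitting two groups (i.e. drawn from a single group): C(6,4) + C(3,4) + C(4,4) = 16.
By inclusion–exclusion: 715 − 371 + 16 = 360.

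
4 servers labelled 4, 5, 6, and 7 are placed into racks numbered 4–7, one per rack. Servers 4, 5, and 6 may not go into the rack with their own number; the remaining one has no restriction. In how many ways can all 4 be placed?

11

Let Aᵢ (for i ∈ {4, 5, 6}) be the placements that put server i in its forbidden rack. Any j of these fix j positions, leaving (4−j)! ways to fill the rest, and there are C(3,j) ways to pick which j.
By inclusion–exclusion, the number of valid placements is Σ_{j=0}^{3} (−1)^j C(3,j)·(4−j)!.
Computing: 24 − 18 + 6 − 1 = 11.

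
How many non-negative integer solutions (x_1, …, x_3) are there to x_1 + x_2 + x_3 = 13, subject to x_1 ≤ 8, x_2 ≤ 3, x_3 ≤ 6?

Ignoring the caps, the number of non-negative solutions to x_1+…+x_3 = 13 is C(15,2) = 105.
Subtract solutions that violate a single cap (substitute x_i' = x_i − (cap_i+1)): x_1 ≥ 9 gives C(6,2) = 15; x_2 ≥ 4 gives C(11,2) = 55; x_3 ≥ 7 gives C(8,2) = 28. Together 98.
Add back pairs where two caps are both exceeded: 1 + 0 + 6 = 7.
By inclusion–exclusion the count is 105 − 98 + 7 = 14.

14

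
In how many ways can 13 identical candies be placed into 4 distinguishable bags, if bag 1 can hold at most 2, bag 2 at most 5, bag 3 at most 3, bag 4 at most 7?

Ignoring the caps, the number of non-negative solutions to x_1+…+x_4 = 13 is C(16,3) = 560.
Subtract solutions that violate a single cap (substitute x_i' = x_i − (cap_i+1)): x_1 ≥ 3 gives C(13,3) = 286; x_2 ≥ 6 gives C(10,3) = 120; x_3 ≥ 4 gives C(12,3) = 220; x_4 ≥ 8 gives C(8,3) = 56. Together 682.
Add back pairs where two caps are both exceeded: 35 + 84 + 10 + 20 + 0 + 4 = 153.
Subtract triples: 1 + 0 + 0 + 0 = 1.
By inclusion–exclusion the count is 560 − 682 + 153 − 1 = 30.

30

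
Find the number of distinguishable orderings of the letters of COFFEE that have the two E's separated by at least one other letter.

120

There are 6!/(2!·2!) = 180 arrangements of COFFEE in total.
If the two E's are adjacent, glue them into one block, leaving 5 items to arrange: (5)!/(2!) = 60 ways.
Hence 180 − 60 = 120.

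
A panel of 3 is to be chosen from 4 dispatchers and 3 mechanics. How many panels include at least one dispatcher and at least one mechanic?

30

Total 3-person selections from all 7: C(7,3) = 35.
Selections missing a whole group: no dispatchers → C(3,3) = 1; no mechanics → C(4,3) = 4.
Both groups omitted at once is impossible, so 35 − 5 = 30.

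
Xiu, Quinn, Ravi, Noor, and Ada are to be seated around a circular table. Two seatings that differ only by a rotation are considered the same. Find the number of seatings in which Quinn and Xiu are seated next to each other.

12

Treat {Quinn, Xiu} as one unit (2 internal orders) and seat the resulting 4 units around the table: (3)! circular arrangements.
So 2 × (3)! = 2 × 6 = 12.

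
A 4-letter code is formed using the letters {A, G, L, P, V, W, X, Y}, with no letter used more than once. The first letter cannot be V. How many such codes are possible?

1470

The first letter has 8−1 = 7 choices (anything except V).
The remaining 3 letters are filled from the other 7 symbols without repetition: 7 × 6 × 5 = 210.
Total: 7 × 210 = 1470.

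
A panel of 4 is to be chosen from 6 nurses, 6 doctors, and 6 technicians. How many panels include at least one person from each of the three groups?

1620

With no constraint there are C(18,4) = 3060 possible selections.
Selections missing a whole group: no nurses → C(12,4) = 495; no doctors → C(12,4) = 495; no technicians → C(12,4) = 495.
Add back selections omitting two groups (i.e. drawn from a single group): C(6,4) + C(6,4) + C(6,4) = 45.
By inclusion–exclusion: 3060 − 1485 + 45 = 1620.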